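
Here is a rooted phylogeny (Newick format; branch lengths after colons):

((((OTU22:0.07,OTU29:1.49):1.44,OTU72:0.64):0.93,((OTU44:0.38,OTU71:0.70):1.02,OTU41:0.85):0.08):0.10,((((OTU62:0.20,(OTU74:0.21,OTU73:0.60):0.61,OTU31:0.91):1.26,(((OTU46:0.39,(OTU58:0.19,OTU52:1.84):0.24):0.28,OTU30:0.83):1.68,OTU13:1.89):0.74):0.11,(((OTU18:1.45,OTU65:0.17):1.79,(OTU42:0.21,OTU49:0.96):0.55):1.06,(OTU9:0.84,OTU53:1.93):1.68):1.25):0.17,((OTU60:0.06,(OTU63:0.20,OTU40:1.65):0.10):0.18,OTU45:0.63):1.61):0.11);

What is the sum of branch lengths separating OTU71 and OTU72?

3.37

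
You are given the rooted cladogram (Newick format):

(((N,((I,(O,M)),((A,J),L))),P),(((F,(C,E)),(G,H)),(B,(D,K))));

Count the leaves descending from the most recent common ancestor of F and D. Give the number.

The MRCA of F and D is the node subtending (((F,(C,E)),(G,H)),(B,(D,K))).
That clade contains 8 terminal taxa: B, C, D, E, F, G, H, K.

8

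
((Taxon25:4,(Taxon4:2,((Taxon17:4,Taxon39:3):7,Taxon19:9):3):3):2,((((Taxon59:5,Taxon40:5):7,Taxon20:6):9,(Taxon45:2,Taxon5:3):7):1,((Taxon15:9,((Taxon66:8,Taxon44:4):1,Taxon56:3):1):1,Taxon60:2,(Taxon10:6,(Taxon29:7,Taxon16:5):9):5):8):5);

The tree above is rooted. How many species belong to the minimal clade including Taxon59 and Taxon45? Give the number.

The MRCA of Taxon59 and Taxon45 is the node subtending (((Taxon59,Taxon40),Taxon20),(Taxon45,Taxon5)).
That clade contains 5 terminal taxa: Taxon20, Taxon40, Taxon45, Taxon5, Taxon59.

5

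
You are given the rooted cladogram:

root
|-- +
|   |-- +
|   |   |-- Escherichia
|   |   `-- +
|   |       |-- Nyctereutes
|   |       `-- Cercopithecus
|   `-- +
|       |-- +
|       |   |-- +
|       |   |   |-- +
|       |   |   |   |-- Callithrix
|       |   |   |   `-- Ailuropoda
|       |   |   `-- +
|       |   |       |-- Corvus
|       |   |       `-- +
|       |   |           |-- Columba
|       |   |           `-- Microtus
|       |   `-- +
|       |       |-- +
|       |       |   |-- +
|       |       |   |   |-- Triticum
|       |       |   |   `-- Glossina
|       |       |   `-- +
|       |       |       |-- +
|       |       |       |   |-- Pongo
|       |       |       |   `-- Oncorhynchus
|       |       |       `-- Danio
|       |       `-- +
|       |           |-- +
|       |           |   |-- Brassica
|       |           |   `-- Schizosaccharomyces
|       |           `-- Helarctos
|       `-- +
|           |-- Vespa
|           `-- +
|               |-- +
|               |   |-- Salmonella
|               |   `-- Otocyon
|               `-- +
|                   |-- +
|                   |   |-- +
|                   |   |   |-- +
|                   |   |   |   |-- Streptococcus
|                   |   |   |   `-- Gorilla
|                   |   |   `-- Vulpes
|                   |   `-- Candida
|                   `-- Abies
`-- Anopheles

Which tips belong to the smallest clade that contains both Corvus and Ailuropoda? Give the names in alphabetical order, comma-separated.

Ailuropoda, Callithrix, Columba, Corvus, Microtus

Tracing Corvus: it sits inside (Corvus,(Columba,Microtus)).
Tracing Ailuropoda: it sits inside (Callithrix,Ailuropoda).
The smallest clade enclosing both is ((Callithrix,Ailuropoda),(Corvus,(Columba,Microtus))); the answer is its 5 terminal taxa in alphabetical order.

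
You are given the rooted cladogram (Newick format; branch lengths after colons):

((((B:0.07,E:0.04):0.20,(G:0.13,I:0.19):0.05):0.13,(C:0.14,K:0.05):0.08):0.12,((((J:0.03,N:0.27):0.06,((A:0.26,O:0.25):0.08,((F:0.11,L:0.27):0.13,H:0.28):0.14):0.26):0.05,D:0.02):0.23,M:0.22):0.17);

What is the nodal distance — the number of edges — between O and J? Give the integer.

5

The MRCA of O and J is the node subtending ((J,N),((A,O),((F,L),H))).
From O up to that node: 3 branches. From J up to the same node: 2 branches. Total: 3 + 2 = 5.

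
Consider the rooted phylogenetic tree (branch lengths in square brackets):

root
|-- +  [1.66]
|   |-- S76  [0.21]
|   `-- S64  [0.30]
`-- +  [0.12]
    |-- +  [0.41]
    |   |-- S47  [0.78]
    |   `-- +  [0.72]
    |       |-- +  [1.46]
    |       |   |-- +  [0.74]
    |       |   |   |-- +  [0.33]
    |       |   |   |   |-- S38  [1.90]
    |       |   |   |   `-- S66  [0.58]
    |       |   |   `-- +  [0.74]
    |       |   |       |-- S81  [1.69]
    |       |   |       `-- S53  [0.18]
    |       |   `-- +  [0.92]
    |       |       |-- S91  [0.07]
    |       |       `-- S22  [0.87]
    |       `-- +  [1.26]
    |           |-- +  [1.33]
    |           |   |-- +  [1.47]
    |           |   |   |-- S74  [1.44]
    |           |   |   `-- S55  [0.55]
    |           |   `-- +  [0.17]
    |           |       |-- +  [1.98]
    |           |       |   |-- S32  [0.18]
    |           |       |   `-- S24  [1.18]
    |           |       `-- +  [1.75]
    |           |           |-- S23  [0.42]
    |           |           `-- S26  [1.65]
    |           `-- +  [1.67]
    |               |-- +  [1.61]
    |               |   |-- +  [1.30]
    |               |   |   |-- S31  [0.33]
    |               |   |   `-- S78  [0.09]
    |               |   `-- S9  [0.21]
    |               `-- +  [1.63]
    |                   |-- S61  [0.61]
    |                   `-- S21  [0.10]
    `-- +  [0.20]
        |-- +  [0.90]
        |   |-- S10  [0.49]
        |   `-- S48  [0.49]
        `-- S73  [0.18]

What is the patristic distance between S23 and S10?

7.65

The path runs S23 → … → MRCA → … → S10; the MRCA is the node subtending ((S47,((((S38,S66),(S81,S53)),(S91,S22)),(((S74,S55),((S32,S24),(S23,S26))),(((S31,S78),S9),(S61,S21))))),((S10,S48),S73)).
Branch lengths along that path: 0.42 + 1.75 + 0.17 + 1.33 + 1.26 + 0.72 + 0.41 + 0.20 + 0.90 + 0.49 = 7.65.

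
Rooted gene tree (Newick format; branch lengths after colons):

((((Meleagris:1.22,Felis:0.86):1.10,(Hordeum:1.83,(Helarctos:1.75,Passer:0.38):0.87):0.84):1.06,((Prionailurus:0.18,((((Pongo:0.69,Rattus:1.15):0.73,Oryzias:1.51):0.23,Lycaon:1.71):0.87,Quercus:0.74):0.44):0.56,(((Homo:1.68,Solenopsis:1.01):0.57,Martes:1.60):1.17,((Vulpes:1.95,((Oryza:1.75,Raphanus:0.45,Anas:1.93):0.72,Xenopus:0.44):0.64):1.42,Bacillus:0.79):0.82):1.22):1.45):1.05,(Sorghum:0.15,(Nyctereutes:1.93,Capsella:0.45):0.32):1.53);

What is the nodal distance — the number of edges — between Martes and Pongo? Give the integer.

9

The MRCA of Martes and Pongo is the node subtending ((Prionailurus,((((Pongo,Rattus),Oryzias),Lycaon),Quercus)),(((Homo,Solenopsis),Martes),((Vulpes,((Oryza,Raphanus,Anas),Xenopus)),Bacillus))).
From Martes up to that node: 3 branches. From Pongo up to the same node: 6 branches. Total: 3 + 6 = 9.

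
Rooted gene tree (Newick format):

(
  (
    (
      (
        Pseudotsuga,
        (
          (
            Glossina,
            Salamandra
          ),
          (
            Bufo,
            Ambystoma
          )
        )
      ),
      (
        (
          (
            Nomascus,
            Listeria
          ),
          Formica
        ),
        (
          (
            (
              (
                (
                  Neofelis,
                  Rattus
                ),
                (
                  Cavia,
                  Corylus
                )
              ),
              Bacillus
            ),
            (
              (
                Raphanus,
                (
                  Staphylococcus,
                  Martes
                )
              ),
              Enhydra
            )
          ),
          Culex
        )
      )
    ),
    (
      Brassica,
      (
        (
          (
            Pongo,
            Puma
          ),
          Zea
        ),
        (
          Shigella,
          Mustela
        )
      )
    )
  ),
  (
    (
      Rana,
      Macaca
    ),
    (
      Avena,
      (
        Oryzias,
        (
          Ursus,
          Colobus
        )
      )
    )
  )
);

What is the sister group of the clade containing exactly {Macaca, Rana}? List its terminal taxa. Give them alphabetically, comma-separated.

The clade containing exactly {Macaca, Rana} attaches to the tree at the node subtending ((Rana,Macaca),(Avena,(Oryzias,(Ursus,Colobus)))).
The other lineage descending from that same node — the sister group — is (Avena,(Oryzias,(Ursus,Colobus))); its 4 tips in alphabetical order are the answer.

Avena, Colobus, Oryzias, Ursus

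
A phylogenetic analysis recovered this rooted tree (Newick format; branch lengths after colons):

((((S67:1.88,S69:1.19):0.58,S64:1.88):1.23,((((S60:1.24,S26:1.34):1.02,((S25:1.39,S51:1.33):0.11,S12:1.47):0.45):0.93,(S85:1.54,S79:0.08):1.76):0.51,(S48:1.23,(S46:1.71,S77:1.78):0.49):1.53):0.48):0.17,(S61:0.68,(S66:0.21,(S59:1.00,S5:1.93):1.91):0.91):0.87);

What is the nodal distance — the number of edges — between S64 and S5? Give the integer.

The MRCA of S64 and S5 is the root of the tree.
From S64 up to that node: 3 branches. From S5 up to the same node: 4 branches. Total: 3 + 4 = 7.

7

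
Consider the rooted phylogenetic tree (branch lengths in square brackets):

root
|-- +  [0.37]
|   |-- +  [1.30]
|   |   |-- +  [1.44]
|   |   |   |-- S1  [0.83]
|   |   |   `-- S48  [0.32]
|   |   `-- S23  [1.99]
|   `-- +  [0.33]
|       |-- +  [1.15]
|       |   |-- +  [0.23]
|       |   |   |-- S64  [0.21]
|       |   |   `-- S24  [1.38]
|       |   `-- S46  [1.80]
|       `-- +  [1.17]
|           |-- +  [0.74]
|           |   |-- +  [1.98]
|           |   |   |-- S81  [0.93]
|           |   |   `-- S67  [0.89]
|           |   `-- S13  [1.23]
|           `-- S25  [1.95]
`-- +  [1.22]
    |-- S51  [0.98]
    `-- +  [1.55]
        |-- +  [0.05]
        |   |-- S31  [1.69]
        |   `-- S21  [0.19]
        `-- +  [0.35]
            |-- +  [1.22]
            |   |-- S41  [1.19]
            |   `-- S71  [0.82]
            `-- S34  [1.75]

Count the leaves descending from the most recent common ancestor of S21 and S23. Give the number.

16

The MRCA of S21 and S23 is the root, so the clade is the entire tree.
That clade contains 16 terminal taxa: S1, S13, S21, S23, S24, S25, S31, S34, S41, S46, S48, S51, S64, S67, S71, S81.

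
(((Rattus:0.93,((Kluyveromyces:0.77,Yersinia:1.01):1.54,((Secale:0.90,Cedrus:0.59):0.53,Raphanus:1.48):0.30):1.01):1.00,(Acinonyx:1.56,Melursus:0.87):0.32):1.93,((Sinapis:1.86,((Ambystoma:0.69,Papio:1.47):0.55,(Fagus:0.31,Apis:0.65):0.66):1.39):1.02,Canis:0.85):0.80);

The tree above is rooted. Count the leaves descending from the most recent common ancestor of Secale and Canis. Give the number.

The MRCA of Secale and Canis is the root, so the clade is the entire tree.
That clade contains 14 terminal taxa: Acinonyx, Ambystoma, Apis, Canis, Cedrus, Fagus, Kluyveromyces, Melursus, Papio, Raphanus, Rattus, Secale, Sinapis, Yersinia.

14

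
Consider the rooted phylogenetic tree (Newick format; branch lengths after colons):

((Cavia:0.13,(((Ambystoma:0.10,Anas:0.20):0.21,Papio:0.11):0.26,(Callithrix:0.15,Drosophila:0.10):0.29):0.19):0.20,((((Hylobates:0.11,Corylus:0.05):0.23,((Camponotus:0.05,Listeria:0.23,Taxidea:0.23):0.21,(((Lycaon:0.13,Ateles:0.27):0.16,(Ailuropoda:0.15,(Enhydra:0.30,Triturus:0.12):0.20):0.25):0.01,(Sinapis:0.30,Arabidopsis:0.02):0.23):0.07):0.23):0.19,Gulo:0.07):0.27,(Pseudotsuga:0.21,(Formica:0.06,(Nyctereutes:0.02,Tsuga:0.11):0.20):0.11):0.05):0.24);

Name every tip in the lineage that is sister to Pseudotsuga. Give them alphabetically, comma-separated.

Pseudotsuga attaches to the tree at the node subtending (Pseudotsuga,(Formica,(Nyctereutes,Tsuga))).
The other lineage descending from that same node — the sister group — is (Formica,(Nyctereutes,Tsuga)); its 3 tips in alphabetical order are the answer.

Formica, Nyctereutes, Tsuga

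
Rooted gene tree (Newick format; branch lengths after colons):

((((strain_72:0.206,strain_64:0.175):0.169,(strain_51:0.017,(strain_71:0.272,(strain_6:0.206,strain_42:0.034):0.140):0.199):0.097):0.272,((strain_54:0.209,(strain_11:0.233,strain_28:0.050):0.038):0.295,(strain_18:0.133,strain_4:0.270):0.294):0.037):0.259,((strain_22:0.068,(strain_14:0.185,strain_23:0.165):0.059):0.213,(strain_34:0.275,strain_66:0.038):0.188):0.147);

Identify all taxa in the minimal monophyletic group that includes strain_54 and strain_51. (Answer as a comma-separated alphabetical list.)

strain_11, strain_18, strain_28, strain_4, strain_42, strain_51, strain_54, strain_6, strain_64, strain_71, strain_72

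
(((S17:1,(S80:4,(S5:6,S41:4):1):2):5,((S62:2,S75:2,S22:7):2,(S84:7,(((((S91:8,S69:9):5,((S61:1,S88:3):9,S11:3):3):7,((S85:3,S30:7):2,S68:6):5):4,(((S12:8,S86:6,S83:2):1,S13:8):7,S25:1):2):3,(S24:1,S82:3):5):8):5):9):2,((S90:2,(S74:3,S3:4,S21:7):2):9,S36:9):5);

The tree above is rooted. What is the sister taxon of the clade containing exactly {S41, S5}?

S80

The clade containing exactly {S41, S5} attaches to the tree at the node subtending (S80,(S5,S41)).
The other lineage descending from that same node — the sister group — is the single tip S80.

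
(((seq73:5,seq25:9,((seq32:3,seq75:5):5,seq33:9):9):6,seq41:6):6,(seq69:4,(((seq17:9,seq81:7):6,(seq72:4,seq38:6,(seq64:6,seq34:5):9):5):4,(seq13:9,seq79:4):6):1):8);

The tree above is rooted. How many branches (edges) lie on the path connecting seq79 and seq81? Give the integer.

The MRCA of seq79 and seq81 is the node subtending (((seq17,seq81),(seq72,seq38,(seq64,seq34))),(seq13,seq79)).
From seq79 up to that node: 2 branches. From seq81 up to the same node: 3 branches. Total: 2 + 3 = 5.

5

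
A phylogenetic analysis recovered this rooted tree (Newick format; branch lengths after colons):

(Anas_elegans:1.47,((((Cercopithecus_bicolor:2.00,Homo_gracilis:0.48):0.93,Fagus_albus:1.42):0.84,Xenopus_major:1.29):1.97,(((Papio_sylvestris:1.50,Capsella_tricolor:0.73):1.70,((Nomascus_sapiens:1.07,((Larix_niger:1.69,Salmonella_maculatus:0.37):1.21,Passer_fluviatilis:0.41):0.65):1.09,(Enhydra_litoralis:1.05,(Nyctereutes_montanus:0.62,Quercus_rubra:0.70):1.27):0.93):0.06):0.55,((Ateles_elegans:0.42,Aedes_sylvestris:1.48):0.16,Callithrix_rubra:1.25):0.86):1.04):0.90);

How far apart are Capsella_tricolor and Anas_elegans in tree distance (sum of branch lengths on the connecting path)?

6.39

The path runs Capsella_tricolor → … → MRCA → … → Anas_elegans; the MRCA is the root of the tree.
Branch lengths along that path: 0.73 + 1.70 + 0.55 + 1.04 + 0.90 + 1.47 = 6.39.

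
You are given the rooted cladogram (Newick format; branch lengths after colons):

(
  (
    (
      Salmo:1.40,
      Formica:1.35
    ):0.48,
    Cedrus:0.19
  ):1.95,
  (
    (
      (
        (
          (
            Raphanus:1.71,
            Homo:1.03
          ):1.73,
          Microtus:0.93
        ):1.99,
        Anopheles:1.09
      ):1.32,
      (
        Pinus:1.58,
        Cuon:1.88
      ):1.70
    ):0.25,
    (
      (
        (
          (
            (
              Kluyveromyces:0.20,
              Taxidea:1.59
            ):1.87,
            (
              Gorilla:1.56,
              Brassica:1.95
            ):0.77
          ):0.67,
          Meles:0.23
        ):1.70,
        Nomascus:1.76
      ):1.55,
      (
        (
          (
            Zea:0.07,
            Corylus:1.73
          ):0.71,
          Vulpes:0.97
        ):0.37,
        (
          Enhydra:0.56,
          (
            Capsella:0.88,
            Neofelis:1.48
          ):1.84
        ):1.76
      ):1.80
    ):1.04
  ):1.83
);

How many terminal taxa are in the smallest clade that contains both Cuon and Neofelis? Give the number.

18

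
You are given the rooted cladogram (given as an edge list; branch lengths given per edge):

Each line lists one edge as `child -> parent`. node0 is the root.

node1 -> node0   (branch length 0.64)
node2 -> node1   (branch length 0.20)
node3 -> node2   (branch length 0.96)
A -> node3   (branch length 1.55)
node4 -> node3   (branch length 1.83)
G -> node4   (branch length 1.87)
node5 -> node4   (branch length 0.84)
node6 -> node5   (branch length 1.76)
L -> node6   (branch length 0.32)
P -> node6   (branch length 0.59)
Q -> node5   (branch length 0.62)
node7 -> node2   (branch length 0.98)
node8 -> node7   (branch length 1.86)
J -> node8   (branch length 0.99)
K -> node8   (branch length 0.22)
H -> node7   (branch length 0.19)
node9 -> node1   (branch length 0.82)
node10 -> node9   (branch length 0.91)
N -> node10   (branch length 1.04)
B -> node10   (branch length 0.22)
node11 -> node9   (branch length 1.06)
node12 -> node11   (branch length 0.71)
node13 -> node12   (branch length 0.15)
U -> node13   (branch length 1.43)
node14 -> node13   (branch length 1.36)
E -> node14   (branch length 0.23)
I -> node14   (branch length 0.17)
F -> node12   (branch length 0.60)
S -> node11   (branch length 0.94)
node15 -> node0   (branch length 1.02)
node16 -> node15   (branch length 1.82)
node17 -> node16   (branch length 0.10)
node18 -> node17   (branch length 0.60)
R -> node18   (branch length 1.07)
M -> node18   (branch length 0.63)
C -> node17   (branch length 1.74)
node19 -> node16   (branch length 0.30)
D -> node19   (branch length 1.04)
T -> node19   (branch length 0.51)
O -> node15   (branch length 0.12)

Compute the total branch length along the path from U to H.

5.54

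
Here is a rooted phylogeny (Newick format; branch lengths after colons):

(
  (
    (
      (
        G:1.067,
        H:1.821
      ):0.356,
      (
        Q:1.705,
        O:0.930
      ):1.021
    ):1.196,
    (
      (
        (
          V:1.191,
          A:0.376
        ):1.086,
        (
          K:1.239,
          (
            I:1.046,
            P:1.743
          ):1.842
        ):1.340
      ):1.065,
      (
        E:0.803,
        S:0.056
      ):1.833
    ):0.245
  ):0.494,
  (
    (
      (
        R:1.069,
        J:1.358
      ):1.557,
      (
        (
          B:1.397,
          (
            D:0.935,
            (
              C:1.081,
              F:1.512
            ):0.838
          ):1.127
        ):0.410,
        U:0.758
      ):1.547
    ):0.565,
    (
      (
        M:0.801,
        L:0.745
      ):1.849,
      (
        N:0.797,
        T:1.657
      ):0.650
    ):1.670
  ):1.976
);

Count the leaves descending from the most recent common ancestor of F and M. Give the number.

11

The MRCA of F and M is the node subtending (((R,J),((B,(D,(C,F))),U)),((M,L),(N,T))).
That clade contains 11 terminal taxa: B, C, D, F, J, L, M, N, R, T, U.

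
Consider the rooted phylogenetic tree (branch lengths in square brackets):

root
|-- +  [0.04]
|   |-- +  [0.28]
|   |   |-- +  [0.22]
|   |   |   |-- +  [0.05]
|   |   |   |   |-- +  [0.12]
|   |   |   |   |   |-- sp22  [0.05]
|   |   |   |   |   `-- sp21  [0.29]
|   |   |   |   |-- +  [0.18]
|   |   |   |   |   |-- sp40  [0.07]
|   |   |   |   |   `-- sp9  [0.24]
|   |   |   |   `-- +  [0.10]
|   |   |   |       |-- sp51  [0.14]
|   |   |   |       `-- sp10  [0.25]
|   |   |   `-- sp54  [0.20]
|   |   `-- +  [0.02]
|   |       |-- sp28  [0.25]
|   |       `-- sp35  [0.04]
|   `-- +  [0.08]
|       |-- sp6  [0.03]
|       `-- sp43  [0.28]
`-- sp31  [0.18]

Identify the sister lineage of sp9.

sp9 attaches to the tree at the node subtending (sp40,sp9).
The other lineage descending from that same node — the sister group — is the single tip sp40.

sp40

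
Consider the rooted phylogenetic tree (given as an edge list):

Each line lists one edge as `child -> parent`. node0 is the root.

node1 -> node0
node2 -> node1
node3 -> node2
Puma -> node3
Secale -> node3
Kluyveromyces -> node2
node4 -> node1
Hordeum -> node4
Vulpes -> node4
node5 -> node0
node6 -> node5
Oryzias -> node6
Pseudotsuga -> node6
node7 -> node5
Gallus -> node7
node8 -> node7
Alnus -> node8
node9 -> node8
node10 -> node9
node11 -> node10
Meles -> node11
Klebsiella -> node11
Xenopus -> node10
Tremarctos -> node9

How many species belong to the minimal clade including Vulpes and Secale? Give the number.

5

The MRCA of Vulpes and Secale is the node subtending (((Puma,Secale),Kluyveromyces),(Hordeum,Vulpes)).
That clade contains 5 terminal taxa: Hordeum, Kluyveromyces, Puma, Secale, Vulpes.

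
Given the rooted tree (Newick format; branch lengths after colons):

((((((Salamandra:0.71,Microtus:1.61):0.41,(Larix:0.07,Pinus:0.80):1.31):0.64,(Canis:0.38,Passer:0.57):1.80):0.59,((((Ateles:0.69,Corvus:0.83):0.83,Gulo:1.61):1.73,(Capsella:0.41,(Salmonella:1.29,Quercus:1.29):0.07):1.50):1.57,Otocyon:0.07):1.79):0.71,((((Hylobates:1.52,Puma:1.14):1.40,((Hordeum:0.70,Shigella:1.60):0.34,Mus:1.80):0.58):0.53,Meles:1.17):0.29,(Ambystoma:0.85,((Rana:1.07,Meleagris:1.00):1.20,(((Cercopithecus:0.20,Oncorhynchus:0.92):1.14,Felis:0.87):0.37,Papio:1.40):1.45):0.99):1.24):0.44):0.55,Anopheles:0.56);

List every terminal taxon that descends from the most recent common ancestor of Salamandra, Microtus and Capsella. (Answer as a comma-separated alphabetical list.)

Tracing Salamandra: it sits inside (Salamandra,Microtus).
Tracing Microtus: it sits inside (Salamandra,Microtus).
Tracing Capsella: it sits inside (Capsella,(Salmonella,Quercus)).
The smallest clade enclosing all 3 is ((((Salamandra,Microtus),(Larix,Pinus)),(Canis,Passer)),((((Ateles,Corvus),Gulo),(Capsella,(Salmonella,Quercus))),Otocyon)); the answer is its 13 terminal taxa in alphabetical order.

Ateles, Canis, Capsella, Corvus, Gulo, Larix, Microtus, Otocyon, Passer, Pinus, Quercus, Salamandra, Salmonella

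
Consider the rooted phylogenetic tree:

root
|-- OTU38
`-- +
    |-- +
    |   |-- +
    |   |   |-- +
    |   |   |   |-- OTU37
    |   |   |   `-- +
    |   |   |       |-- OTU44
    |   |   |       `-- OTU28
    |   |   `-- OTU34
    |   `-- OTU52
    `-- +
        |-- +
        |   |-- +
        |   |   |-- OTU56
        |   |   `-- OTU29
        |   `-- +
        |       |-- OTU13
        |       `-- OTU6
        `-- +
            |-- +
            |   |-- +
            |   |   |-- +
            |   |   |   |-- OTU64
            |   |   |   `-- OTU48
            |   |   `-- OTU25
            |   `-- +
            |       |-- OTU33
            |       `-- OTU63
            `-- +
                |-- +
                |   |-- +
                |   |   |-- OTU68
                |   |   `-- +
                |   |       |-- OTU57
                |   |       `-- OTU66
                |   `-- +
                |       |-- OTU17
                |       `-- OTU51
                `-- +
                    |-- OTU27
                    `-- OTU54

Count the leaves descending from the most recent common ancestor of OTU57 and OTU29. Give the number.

The MRCA of OTU57 and OTU29 is the node subtending (((OTU56,OTU29),(OTU13,OTU6)),((((OTU64,OTU48),OTU25),(OTU33,OTU63)),(((OTU68,(OTU57,OTU66)),(OTU17,OTU51)),(OTU27,OTU54)))).
That clade contains 16 terminal taxa: OTU13, OTU17, OTU25, OTU27, OTU29, OTU33, OTU48, OTU51, OTU54, OTU56, OTU57, OTU6, OTU63, OTU64, OTU66, OTU68.

16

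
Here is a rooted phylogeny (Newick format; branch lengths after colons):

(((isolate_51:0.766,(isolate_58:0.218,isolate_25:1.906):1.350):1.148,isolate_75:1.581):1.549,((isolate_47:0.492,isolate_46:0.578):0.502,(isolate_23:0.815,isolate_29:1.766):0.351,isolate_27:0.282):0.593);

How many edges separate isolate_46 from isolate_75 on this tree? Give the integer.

5

The MRCA of isolate_46 and isolate_75 is the root of the tree.
From isolate_46 up to that node: 3 branches. From isolate_75 up to the same node: 2 branches. Total: 3 + 2 = 5.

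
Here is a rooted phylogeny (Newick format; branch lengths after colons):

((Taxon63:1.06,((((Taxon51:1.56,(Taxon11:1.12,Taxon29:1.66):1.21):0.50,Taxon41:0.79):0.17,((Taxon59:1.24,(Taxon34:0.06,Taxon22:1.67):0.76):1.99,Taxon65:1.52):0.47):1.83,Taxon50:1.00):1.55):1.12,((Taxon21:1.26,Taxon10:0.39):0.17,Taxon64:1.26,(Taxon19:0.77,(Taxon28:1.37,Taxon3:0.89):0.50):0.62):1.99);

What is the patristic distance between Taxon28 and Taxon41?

The path runs Taxon28 → … → MRCA → … → Taxon41; the MRCA is the root of the tree.
Branch lengths along that path: 1.37 + 0.50 + 0.62 + 1.99 + 1.12 + 1.55 + 1.83 + 0.17 + 0.79 = 9.94.

9.94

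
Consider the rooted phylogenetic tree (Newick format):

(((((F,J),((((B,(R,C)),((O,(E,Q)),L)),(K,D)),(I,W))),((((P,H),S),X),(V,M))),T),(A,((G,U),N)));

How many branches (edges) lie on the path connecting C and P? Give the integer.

The MRCA of C and P is the node subtending (((F,J),((((B,(R,C)),((O,(E,Q)),L)),(K,D)),(I,W))),((((P,H),S),X),(V,M))).
From C up to that node: 7 branches. From P up to the same node: 5 branches. Total: 7 + 5 = 12.

12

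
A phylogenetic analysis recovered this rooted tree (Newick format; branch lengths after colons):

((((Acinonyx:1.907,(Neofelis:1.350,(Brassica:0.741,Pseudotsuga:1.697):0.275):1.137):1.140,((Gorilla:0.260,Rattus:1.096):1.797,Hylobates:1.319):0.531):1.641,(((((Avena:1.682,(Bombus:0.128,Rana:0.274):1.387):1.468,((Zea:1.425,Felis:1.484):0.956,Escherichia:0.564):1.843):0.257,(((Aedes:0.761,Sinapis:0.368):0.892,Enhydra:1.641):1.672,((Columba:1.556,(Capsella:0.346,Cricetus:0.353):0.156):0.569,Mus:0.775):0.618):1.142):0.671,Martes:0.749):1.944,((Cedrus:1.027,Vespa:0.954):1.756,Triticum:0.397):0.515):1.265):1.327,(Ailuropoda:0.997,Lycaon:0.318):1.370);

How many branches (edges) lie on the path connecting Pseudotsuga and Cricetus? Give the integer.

13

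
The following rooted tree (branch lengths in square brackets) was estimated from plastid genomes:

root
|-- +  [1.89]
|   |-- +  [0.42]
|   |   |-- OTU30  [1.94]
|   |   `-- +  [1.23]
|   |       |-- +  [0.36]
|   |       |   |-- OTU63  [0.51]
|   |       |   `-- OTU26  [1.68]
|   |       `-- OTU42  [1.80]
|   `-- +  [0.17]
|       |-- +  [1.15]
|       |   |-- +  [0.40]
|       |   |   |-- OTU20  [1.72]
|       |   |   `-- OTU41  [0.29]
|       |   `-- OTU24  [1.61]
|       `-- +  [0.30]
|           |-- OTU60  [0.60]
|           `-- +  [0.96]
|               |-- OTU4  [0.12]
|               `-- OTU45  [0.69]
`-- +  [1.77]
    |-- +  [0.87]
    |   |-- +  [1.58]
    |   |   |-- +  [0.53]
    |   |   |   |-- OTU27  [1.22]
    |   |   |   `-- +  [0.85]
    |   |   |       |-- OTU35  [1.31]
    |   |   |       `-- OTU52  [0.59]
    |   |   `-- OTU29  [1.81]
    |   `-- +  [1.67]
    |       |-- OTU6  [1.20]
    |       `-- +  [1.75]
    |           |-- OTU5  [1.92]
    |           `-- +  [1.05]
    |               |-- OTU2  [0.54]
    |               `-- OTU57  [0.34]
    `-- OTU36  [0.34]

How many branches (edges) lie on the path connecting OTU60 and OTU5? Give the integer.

9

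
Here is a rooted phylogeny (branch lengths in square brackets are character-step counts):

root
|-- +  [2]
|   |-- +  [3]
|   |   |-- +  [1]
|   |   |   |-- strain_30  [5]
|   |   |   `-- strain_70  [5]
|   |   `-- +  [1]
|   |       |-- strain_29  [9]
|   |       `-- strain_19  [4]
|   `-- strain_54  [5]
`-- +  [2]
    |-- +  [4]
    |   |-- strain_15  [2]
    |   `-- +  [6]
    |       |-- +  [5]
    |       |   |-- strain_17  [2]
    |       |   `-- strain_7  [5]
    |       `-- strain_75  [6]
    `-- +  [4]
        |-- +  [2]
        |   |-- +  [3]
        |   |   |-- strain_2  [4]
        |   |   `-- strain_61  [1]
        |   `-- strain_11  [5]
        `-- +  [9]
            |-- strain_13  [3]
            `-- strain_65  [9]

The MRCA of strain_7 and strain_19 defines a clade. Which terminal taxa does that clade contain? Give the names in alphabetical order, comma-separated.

strain_11, strain_13, strain_15, strain_17, strain_19, strain_2, strain_29, strain_30, strain_54, strain_61, strain_65, strain_7, strain_70, strain_75

Tracing strain_7: it sits inside (strain_17,strain_7).
Tracing strain_19: it sits inside (strain_29,strain_19).
The smallest clade enclosing both is the whole tree (their MRCA is the root), so the answer is all 14 tips in alphabetical order.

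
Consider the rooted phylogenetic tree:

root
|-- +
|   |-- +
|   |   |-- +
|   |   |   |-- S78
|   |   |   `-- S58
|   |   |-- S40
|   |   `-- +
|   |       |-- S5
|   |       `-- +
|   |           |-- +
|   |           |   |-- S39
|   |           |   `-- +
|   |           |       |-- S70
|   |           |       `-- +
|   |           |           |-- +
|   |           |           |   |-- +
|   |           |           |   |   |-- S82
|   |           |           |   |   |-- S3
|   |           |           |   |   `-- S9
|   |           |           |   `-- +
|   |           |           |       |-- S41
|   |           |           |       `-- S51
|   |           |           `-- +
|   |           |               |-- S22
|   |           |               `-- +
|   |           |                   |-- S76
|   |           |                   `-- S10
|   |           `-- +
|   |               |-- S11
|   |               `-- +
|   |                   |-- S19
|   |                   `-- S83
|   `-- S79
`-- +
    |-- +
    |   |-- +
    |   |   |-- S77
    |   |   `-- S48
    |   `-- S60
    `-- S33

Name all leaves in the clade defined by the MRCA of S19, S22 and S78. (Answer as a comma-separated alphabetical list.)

S10, S11, S19, S22, S3, S39, S40, S41, S5, S51, S58, S70, S76, S78, S82, S83, S9

Tracing S19: it sits inside (S19,S83).
Tracing S22: it sits inside (S22,(S76,S10)).
Tracing S78: it sits inside (S78,S58).
The smallest clade enclosing all 3 is ((S78,S58),S40,(S5,((S39,(S70,(((S82,S3,S9),(S41,S51)),(S22,(S76,S10))))),(S11,(S19,S83))))); the answer is its 17 terminal taxa in alphabetical order.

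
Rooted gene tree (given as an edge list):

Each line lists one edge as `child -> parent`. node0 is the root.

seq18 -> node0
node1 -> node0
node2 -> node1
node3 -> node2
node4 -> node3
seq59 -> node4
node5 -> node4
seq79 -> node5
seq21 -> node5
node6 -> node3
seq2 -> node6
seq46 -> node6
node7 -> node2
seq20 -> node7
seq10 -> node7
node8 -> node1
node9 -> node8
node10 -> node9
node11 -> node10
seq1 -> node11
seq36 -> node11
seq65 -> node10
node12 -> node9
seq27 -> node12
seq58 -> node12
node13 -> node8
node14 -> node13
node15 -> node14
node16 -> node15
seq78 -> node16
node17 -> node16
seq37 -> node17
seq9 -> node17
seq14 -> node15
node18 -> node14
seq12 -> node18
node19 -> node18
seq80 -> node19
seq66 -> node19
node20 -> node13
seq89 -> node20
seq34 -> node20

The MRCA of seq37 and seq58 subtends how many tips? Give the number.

14

The MRCA of seq37 and seq58 is the node subtending ((((seq1,seq36),seq65),(seq27,seq58)),((((seq78,(seq37,seq9)),seq14),(seq12,(seq80,seq66))),(seq89,seq34))).
That clade contains 14 terminal taxa: seq1, seq12, seq14, seq27, seq34, seq36, seq37, seq58, seq65, seq66, seq78, seq80, seq89, seq9.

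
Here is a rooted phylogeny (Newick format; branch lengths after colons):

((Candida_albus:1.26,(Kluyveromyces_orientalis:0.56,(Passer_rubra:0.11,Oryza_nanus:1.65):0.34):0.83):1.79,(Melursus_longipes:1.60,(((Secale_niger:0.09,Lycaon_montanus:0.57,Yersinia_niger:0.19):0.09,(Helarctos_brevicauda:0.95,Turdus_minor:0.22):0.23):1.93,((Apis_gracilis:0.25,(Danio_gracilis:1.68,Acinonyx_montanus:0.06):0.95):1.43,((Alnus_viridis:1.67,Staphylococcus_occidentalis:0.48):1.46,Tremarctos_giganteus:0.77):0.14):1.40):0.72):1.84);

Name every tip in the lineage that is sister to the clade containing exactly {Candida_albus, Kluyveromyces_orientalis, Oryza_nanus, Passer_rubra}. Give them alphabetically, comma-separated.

Acinonyx_montanus, Alnus_viridis, Apis_gracilis, Danio_gracilis, Helarctos_brevicauda, Lycaon_montanus, Melursus_longipes, Secale_niger, Staphylococcus_occidentalis, Tremarctos_giganteus, Turdus_minor, Yersinia_niger

The clade containing exactly {Candida_albus, Kluyveromyces_orientalis, Oryza_nanus, Passer_rubra} attaches directly to the root of the tree.
The other lineage descending from that same node — the sister group — is (Melursus_longipes,(((Secale_niger,Lycaon_montanus,Yersinia_niger),(Helarctos_brevicauda,Turdus_minor)),((Apis_gracilis,(Danio_gracilis,Acinonyx_montanus)),((Alnus_viridis,Staphylococcus_occidentalis),Tremarctos_giganteus)))); its 12 tips in alphabetical order are the answer.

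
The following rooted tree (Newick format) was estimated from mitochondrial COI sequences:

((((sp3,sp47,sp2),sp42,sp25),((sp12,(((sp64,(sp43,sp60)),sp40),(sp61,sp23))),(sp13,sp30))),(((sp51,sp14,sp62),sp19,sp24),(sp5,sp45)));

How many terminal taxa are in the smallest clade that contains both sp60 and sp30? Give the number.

9

The MRCA of sp60 and sp30 is the node subtending ((sp12,(((sp64,(sp43,sp60)),sp40),(sp61,sp23))),(sp13,sp30)).
That clade contains 9 terminal taxa: sp12, sp13, sp23, sp30, sp40, sp43, sp60, sp61, sp64.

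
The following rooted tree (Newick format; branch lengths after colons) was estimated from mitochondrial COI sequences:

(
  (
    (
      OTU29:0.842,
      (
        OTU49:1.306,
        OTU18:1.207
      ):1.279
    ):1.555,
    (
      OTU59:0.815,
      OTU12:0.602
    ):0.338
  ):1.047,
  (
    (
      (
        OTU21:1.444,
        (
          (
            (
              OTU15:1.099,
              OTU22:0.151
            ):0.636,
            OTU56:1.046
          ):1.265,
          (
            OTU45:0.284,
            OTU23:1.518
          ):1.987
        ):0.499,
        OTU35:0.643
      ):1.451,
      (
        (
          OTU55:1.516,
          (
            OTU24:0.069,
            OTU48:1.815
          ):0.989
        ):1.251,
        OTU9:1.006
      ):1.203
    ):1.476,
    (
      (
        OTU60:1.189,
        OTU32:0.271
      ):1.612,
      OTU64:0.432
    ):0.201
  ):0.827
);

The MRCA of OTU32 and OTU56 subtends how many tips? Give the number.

14

The MRCA of OTU32 and OTU56 is the node subtending (((OTU21,(((OTU15,OTU22),OTU56),(OTU45,OTU23)),OTU35),((OTU55,(OTU24,OTU48)),OTU9)),((OTU60,OTU32),OTU64)).
That clade contains 14 terminal taxa: OTU15, OTU21, OTU22, OTU23, OTU24, OTU32, OTU35, OTU45, OTU48, OTU55, OTU56, OTU60, OTU64, OTU9.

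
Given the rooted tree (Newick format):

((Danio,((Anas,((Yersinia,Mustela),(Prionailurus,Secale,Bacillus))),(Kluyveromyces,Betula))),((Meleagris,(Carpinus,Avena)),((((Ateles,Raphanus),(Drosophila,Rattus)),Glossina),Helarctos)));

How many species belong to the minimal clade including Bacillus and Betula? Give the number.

The MRCA of Bacillus and Betula is the node subtending ((Anas,((Yersinia,Mustela),(Prionailurus,Secale,Bacillus))),(Kluyveromyces,Betula)).
That clade contains 8 terminal taxa: Anas, Bacillus, Betula, Kluyveromyces, Mustela, Prionailurus, Secale, Yersinia.

8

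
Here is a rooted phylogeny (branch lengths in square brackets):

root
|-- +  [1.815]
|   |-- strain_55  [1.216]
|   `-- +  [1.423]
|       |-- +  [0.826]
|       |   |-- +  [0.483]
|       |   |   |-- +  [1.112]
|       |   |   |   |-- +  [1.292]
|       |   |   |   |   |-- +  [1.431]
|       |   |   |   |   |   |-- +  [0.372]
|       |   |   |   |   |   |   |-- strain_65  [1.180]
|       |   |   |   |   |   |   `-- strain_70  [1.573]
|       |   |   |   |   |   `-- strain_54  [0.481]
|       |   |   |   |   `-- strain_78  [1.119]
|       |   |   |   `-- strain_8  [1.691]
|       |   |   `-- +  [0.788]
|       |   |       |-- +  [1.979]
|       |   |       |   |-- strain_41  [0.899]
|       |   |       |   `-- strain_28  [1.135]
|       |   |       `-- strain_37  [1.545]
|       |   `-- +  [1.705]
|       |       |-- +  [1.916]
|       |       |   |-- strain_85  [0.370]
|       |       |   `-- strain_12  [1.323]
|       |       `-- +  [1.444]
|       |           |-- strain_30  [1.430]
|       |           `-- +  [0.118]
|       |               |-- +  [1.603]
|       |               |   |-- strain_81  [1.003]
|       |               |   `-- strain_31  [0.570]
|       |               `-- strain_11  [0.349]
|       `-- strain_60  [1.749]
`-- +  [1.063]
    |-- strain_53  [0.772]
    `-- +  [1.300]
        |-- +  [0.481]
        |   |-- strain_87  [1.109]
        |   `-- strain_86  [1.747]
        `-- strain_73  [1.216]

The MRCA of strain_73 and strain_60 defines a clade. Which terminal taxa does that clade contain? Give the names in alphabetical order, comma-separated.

strain_11, strain_12, strain_28, strain_30, strain_31, strain_37, strain_41, strain_53, strain_54, strain_55, strain_60, strain_65, strain_70, strain_73, strain_78, strain_8, strain_81, strain_85, strain_86, strain_87

Tracing strain_73: it sits inside ((strain_87,strain_86),strain_73).
Tracing strain_60: it sits inside (((((((strain_65,strain_70),strain_54),strain_78),strain_8),((strain_41,strain_28),strain_37)),((strain_85,strain_12),(strain_30,((strain_81,strain_31),strain_11)))),strain_60).
The smallest clade enclosing both is the whole tree (their MRCA is the root), so the answer is all 20 tips in alphabetical order.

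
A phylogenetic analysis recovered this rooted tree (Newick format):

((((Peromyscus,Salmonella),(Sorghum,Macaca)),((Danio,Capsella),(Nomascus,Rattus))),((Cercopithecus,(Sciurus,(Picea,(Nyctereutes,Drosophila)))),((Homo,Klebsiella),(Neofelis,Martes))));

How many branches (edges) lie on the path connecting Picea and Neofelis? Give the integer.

7

The MRCA of Picea and Neofelis is the node subtending ((Cercopithecus,(Sciurus,(Picea,(Nyctereutes,Drosophila)))),((Homo,Klebsiella),(Neofelis,Martes))).
From Picea up to that node: 4 branches. From Neofelis up to the same node: 3 branches. Total: 4 + 3 = 7.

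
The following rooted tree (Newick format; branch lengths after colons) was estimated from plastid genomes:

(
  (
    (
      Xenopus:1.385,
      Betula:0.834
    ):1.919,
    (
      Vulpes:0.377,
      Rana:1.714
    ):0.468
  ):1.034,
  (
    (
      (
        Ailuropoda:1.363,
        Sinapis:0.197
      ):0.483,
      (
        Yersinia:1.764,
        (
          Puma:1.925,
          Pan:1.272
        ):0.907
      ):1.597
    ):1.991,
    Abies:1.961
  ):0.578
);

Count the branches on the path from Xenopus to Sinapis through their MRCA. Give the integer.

7

The MRCA of Xenopus and Sinapis is the root of the tree.
From Xenopus up to that node: 3 branches. From Sinapis up to the same node: 4 branches. Total: 3 + 4 = 7.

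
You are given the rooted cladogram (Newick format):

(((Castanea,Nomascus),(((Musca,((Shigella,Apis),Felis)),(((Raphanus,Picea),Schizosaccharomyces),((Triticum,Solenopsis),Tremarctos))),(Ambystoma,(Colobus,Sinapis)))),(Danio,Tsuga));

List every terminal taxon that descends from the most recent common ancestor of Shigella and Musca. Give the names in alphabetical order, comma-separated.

Apis, Felis, Musca, Shigella

Tracing Shigella: it sits inside (Shigella,Apis).
Tracing Musca: it sits inside (Musca,((Shigella,Apis),Felis)).
The smallest clade enclosing both is (Musca,((Shigella,Apis),Felis)); the answer is its 4 terminal taxa in alphabetical order.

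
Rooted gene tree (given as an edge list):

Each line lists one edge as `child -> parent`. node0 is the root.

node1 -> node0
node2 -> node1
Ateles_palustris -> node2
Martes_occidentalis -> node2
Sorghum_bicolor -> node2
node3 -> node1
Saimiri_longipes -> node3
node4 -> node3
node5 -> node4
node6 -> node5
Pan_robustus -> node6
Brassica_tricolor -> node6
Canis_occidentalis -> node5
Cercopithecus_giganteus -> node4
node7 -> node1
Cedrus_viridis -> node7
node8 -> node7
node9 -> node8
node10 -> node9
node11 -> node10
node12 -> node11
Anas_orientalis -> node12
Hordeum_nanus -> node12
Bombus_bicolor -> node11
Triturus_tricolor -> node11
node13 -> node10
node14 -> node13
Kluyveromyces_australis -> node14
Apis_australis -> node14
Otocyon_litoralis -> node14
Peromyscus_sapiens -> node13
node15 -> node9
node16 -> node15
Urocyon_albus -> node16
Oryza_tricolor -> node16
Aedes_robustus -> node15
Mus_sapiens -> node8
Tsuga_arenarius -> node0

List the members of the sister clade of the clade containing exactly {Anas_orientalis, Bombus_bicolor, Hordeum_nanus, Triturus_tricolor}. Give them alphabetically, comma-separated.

The clade containing exactly {Anas_orientalis, Bombus_bicolor, Hordeum_nanus, Triturus_tricolor} attaches to the tree at the node subtending (((Anas_orientalis,Hordeum_nanus),Bombus_bicolor,Triturus_tricolor),((Kluyveromyces_australis,Apis_australis,Otocyon_litoralis),Peromyscus_sapiens)).
The other lineage descending from that same node — the sister group — is ((Kluyveromyces_australis,Apis_australis,Otocyon_litoralis),Peromyscus_sapiens); its 4 tips in alphabetical order are the answer.

Apis_australis, Kluyveromyces_australis, Otocyon_litoralis, Peromyscus_sapiens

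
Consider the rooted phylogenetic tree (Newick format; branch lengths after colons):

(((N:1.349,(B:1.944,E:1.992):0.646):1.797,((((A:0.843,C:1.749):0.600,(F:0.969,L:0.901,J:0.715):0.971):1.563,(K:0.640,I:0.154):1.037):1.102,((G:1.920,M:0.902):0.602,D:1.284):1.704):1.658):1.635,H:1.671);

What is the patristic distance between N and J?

The path runs N → … → MRCA → … → J; the MRCA is the node subtending ((N,(B,E)),((((A,C),(F,L,J)),(K,I)),((G,M),D))).
Branch lengths along that path: 1.349 + 1.797 + 1.658 + 1.102 + 1.563 + 0.971 + 0.715 = 9.155.

9.155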